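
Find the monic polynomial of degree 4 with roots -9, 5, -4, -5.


A monic polynomial with roots -9, 5, -4, -5 is:
p(x) = (x + 9)(x - 5)(x + 4)(x + 5)
After multiplying by (x + 9): x + 9
After multiplying by (x - 5): x^2 + 4x - 45
After multiplying by (x + 4): x^3 + 8x^2 - 29x - 180
After multiplying by (x + 5): x^4 + 13x^3 + 11x^2 - 325x - 900

x^4 + 13x^3 + 11x^2 - 325x - 900


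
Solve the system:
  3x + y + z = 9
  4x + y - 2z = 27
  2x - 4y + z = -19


Using Cramer's rule. Expand each determinant along the first row.
D  = 3*[1*1 - (-2)*(-4)] - 1*[4*1 - (-2)*2] + 1*[4*(-4) - 1*2]
  = 3*(-7) - 1*(8) + 1*(-18) = -47
Dx = 9*[1*1 - (-2)*(-4)] - 1*[27*1 - (-2)*(-19)] + 1*[27*(-4) - 1*(-19)]
  = 9*(-7) - 1*(-11) + 1*(-89) = -141
Dy = 3*[27*1 - (-2)*(-19)] - 9*[4*1 - (-2)*2] + 1*[4*(-19) - 27*2]
  = 3*(-11) - 9*(8) + 1*(-130) = -235
Dz = 3*[1*(-19) - 27*(-4)] - 1*[4*(-19) - 27*2] + 9*[4*(-4) - 1*2]
  = 3*(89) - 1*(-130) + 9*(-18) = 235
x = Dx/D = -141/-47 = 3, y = Dy/D = -235/-47 = 5, z = Dz/D = 235/-47 = -5
Check eq1: (3)(3) + (1)(5) + (1)(-5) = 9 = 9 ✓
Check eq2: (4)(3) + (1)(5) + (-2)(-5) = 27 = 27 ✓
Check eq3: (2)(3) + (-4)(5) + (1)(-5) = -19 = -19 ✓

x = 3, y = 5, z = -5


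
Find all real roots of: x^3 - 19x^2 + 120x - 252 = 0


Let p(x) = x^3 - 19x^2 + 120x - 252. By the rational root theorem (leading coefficient 1), any rational root is an integer divisor of 252: try ±1, ±2, ... in turn.
Test x = 1: value = -150 ≠ 0.
Test x = -1: value = -392 ≠ 0.
Test x = 2: value = -80 ≠ 0.
Test x = -2: value = -576 ≠ 0.
Test x = 3: value = -36 ≠ 0.
Test x = -3: value = -810 ≠ 0.
Test x = 4: value = -12 ≠ 0.
Test x = -4: value = -1100 ≠ 0.
Test x = 6: value = 0 ✓, so (x - 6) is a factor.
Synthetic division by (x - 6): bring down 1; 1(6) - 19 = -13; (-13)(6) + 120 = 42; 42(6) - 252 = 0 → quotient x^2 - 13x + 42, remainder 0.
Solve the quadratic x^2 - 13x + 42 = 0: discriminant = (-13)^2 - 4(1)(42) = 169 - 168 = 1.
sqrt(1) = 1, so x = (13 ± 1)/2: x = 7 or x = 6.

x = 6 (multiplicity 2), x = 7


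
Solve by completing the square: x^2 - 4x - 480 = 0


Start: x^2 - 4x - 480 = 0
Move constant: x^2 - 4x = 480
Half of -4 is -2, squared is 4
Add 4 to both sides: x^2 - 4x + 4 = 484
(x - 2)^2 = 484
x - 2 = ±22
x = 2 + 22 = 24 or x = 2 - 22 = -20

x = -20, x = 24


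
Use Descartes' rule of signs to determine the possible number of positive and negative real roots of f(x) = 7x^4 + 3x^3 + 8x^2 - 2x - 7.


Descartes' rule of signs:

For positive roots, count sign changes in f(x) = 7x^4 + 3x^3 + 8x^2 - 2x - 7:
Signs of coefficients: +, +, +, -, -
Number of sign changes: 1
Possible positive real roots: 1

For negative roots, examine f(-x) = 7x^4 - 3x^3 + 8x^2 + 2x - 7:
Signs of coefficients: +, -, +, +, -
Number of sign changes: 3
Possible negative real roots: 3, 1

Positive roots: 1; Negative roots: 3 or 1


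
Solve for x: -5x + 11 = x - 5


Starting with: -5x + 11 = x - 5
Move all x terms to left: (-5 - 1)x = -5 - 11
Simplify: -6x = -16
Divide both sides by -6: x = 8/3

x = 8/3


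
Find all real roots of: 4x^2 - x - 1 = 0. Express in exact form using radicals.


Using the quadratic formula: x = (-b ± sqrt(b^2 - 4ac)) / (2a)
Here a = 4, b = -1, c = -1
Discriminant = b^2 - 4ac = (-1)^2 - 4(4)(-1) = 1 + 16 = 17
Since discriminant = 17 > 0, there are two real roots.
x = (1 ± sqrt(17)) / 8
Numerically: x ≈ 0.6404 or x ≈ -0.3904

x = (1 + sqrt(17)) / 8 or x = (1 - sqrt(17)) / 8


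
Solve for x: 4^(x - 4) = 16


Express both sides with the same base.
16 = 4^2
Since the bases match, equate exponents: x - 4 = 2
So x = 2 - (-4) = 6

x = 6


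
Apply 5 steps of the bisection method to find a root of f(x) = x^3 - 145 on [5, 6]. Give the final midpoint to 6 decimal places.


f(x) = x^3 - 145
f(5) = -20 < 0
f(6) = 71 > 0

Step 1: midpoint = (5.000000 + 6.000000)/2 = 5.500000
  f(5.500000) = 21.375000
  f(mid) > 0, so root is in [5.000000, 5.500000]

Step 2: midpoint = (5.000000 + 5.500000)/2 = 5.250000
  f(5.250000) = -0.296875
  f(mid) < 0, so root is in [5.250000, 5.500000]

Step 3: midpoint = (5.250000 + 5.500000)/2 = 5.375000
  f(5.375000) = 10.287109
  f(mid) > 0, so root is in [5.250000, 5.375000]

Step 4: midpoint = (5.250000 + 5.375000)/2 = 5.312500
  f(5.312500) = 4.932861
  f(mid) > 0, so root is in [5.250000, 5.312500]

Step 5: midpoint = (5.250000 + 5.312500)/2 = 5.281250
  f(5.281250) = 2.302521
  f(mid) > 0, so root is in [5.250000, 5.281250]

midpoint = 5.281250


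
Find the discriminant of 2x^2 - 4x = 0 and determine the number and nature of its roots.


For ax^2 + bx + c = 0, discriminant D = b^2 - 4ac
Here a = 2, b = -4, c = 0
D = (-4)^2 - 4(2)(0) = 16 - 0 = 16

D = 16 > 0 and is a perfect square (sqrt = 4)
The equation has 2 distinct real rational roots.

Discriminant = 16, 2 distinct real rational roots


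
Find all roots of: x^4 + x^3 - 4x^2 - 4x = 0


The constant term is 0, so x = 0 is a root. Factor out x:
  x^3 + x^2 - 4x - 4 = 0
Let p(x) = x^3 + x^2 - 4x - 4. By the rational root theorem (leading coefficient 1), any rational root is an integer divisor of 4: try ±1, ±2, ... in turn.
Test x = 1: value = -6 ≠ 0.
Test x = -1: value = 0 ✓, so (x + 1) is a factor.
Synthetic division by (x + 1): bring down 1; 1(-1) + 1 = 0; 0(-1) - 4 = -4; (-4)(-1) - 4 = 0 → quotient x^2 - 4, remainder 0.
Solve the quadratic x^2 - 4 = 0: discriminant = 0^2 - 4(1)(-4) = 0 + 16 = 16.
sqrt(16) = 4, so x = (0 ± 4)/2: x = 2 or x = -2.
Collecting all roots found:

x = -2, x = -1, x = 0, x = 2


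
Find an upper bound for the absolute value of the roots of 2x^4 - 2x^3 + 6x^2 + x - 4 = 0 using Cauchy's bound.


Cauchy's bound: all roots r satisfy |r| <= 1 + max(|a_i/a_n|) for i = 0,...,n-1
where a_n is the leading coefficient.

Coefficients: [2, -2, 6, 1, -4]
Leading coefficient a_n = 2
Ratios |a_i/a_n|: 1, 3, 1/2, 2
Maximum ratio: 3
Cauchy's bound: |r| <= 1 + 3 = 4

Upper bound = 4


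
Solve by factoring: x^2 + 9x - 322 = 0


We need two numbers that multiply to -322 and add to 9.
Those numbers are 23 and -14 (since 23 * (-14) = -322 and 23 + (-14) = 9).
So x^2 + 9x - 322 = (x + 23)(x - 14) = 0
Setting each factor to zero: x = -23 or x = 14

x = -23, x = 14


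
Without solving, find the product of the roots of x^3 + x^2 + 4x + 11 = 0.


By Vieta's formulas for x^3 + bx^2 + cx + d = 0:
  r1 + r2 + r3 = -b/a = -1
  r1*r2 + r1*r3 + r2*r3 = c/a = 4
  r1*r2*r3 = -d/a = -11


Product = -11


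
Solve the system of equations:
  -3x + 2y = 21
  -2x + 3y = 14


Using Cramer's rule:
Determinant D = (-3)(3) - (-2)(2) = -9 + 4 = -5
Dx = (21)(3) - (14)(2) = 63 - 28 = 35
Dy = (-3)(14) - (-2)(21) = -42 + 42 = 0
x = Dx/D = 35/-5 = -7
y = Dy/D = 0/-5 = 0

x = -7, y = 0


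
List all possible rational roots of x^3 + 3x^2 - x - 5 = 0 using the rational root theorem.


Rational root theorem: possible roots are ±p/q where:
  p divides the constant term (-5): p ∈ {1, 5}
  q divides the leading coefficient (1): q ∈ {1}

All possible rational roots: -5, -1, 1, 5

-5, -1, 1, 5


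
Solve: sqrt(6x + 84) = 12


Square both sides: 6x + 84 = 12^2 = 144
6x = 144 - 84 = 60
x = 10
Check: sqrt(6*10 + 84) = sqrt(144) = 12 ✓

x = 10


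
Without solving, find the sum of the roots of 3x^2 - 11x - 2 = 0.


By Vieta's formulas for ax^2 + bx + c = 0:
  Sum of roots = -b/a
  Product of roots = c/a

Here a = 3, b = -11, c = -2
Sum = -(-11)/3 = 11/3
Product = -2/3 = -2/3

Sum = 11/3


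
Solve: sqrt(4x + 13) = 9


Square both sides: 4x + 13 = 9^2 = 81
4x = 81 - 13 = 68
x = 17
Check: sqrt(4*17 + 13) = sqrt(81) = 9 ✓

x = 17


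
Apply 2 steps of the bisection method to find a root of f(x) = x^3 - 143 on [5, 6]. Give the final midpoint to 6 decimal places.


f(x) = x^3 - 143
f(5) = -18 < 0
f(6) = 73 > 0

Step 1: midpoint = (5.000000 + 6.000000)/2 = 5.500000
  f(5.500000) = 23.375000
  f(mid) > 0, so root is in [5.000000, 5.500000]

Step 2: midpoint = (5.000000 + 5.500000)/2 = 5.250000
  f(5.250000) = 1.703125
  f(mid) > 0, so root is in [5.000000, 5.250000]

midpoint = 5.250000


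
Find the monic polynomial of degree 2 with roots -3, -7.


A monic polynomial with roots -3, -7 is:
p(x) = (x + 3)(x + 7)
After multiplying by (x + 3): x + 3
After multiplying by (x + 7): x^2 + 10x + 21

x^2 + 10x + 21


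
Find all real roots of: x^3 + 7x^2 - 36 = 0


Let p(x) = x^3 + 7x^2 - 36. By the rational root theorem (leading coefficient 1), any rational root is an integer divisor of 36: try ±1, ±2, ... in turn.
Test x = 1: value = -28 ≠ 0.
Test x = -1: value = -30 ≠ 0.
Test x = 2: value = 0 ✓, so (x - 2) is a factor.
Synthetic division by (x - 2): bring down 1; 1(2) + 7 = 9; 9(2) + 0 = 18; 18(2) - 36 = 0 → quotient x^2 + 9x + 18, remainder 0.
Solve the quadratic x^2 + 9x + 18 = 0: discriminant = 9^2 - 4(1)(18) = 81 - 72 = 9.
sqrt(9) = 3, so x = (-9 ± 3)/2: x = -3 or x = -6.

x = -6, x = -3, x = 2


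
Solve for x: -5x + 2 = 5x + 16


Starting with: -5x + 2 = 5x + 16
Move all x terms to left: (-5 - 5)x = 16 - 2
Simplify: -10x = 14
Divide both sides by -10: x = -7/5

x = -7/5


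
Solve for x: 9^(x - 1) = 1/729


Express both sides with the same base.
1/729 = 9^(-3)
Since the bases match, equate exponents: x - 1 = -3
So x = -3 - (-1) = -2

x = -2


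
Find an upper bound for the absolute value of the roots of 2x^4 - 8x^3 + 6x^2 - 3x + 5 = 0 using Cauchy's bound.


Cauchy's bound: all roots r satisfy |r| <= 1 + max(|a_i/a_n|) for i = 0,...,n-1
where a_n is the leading coefficient.

Coefficients: [2, -8, 6, -3, 5]
Leading coefficient a_n = 2
Ratios |a_i/a_n|: 4, 3, 3/2, 5/2
Maximum ratio: 4
Cauchy's bound: |r| <= 1 + 4 = 5

Upper bound = 5


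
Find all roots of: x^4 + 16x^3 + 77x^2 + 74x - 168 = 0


Let p(x) = x^4 + 16x^3 + 77x^2 + 74x - 168. By the rational root theorem (leading coefficient 1), any rational root is an integer divisor of 168: try ±1, ±2, ... in turn.
Test x = 1: value = 0 ✓, so (x - 1) is a factor.
Synthetic division by (x - 1): bring down 1; 1(1) + 16 = 17; 17(1) + 77 = 94; 94(1) + 74 = 168; 168(1) - 168 = 0 → quotient x^3 + 17x^2 + 94x + 168, remainder 0.
Continue with the quotient x^3 + 17x^2 + 94x + 168 (candidates must divide 168; re-test x = 1 first in case it repeats).
Test x = 1: value = 280 ≠ 0.
Test x = -1: value = 90 ≠ 0.
Test x = 2: value = 432 ≠ 0.
Test x = -2: value = 40 ≠ 0.
Test x = 3: value = 630 ≠ 0.
Test x = -3: value = 12 ≠ 0.
Test x = 4: value = 880 ≠ 0.
Test x = -4: value = 0 ✓, so (x + 4) is a factor.
Synthetic division by (x + 4): bring down 1; 1(-4) + 17 = 13; 13(-4) + 94 = 42; 42(-4) + 168 = 0 → quotient x^2 + 13x + 42, remainder 0.
Solve the quadratic x^2 + 13x + 42 = 0: discriminant = 13^2 - 4(1)(42) = 169 - 168 = 1.
sqrt(1) = 1, so x = (-13 ± 1)/2: x = -6 or x = -7.
Collecting all roots found:

x = -7, x = -6, x = -4, x = 1


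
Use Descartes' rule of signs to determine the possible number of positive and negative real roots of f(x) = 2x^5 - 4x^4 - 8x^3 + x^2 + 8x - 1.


Descartes' rule of signs:

For positive roots, count sign changes in f(x) = 2x^5 - 4x^4 - 8x^3 + x^2 + 8x - 1:
Signs of coefficients: +, -, -, +, +, -
Number of sign changes: 3
Possible positive real roots: 3, 1

For negative roots, examine f(-x) = -2x^5 - 4x^4 + 8x^3 + x^2 - 8x - 1:
Signs of coefficients: -, -, +, +, -, -
Number of sign changes: 2
Possible negative real roots: 2, 0

Positive roots: 3 or 1; Negative roots: 2 or 0


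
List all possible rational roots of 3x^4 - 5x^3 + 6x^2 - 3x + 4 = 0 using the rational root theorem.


Rational root theorem: possible roots are ±p/q where:
  p divides the constant term (4): p ∈ {1, 2, 4}
  q divides the leading coefficient (3): q ∈ {1, 3}

All possible rational roots: -4, -2, -4/3, -1, -2/3, -1/3, 1/3, 2/3, 1, 4/3, 2, 4

-4, -2, -4/3, -1, -2/3, -1/3, 1/3, 2/3, 1, 4/3, 2, 4


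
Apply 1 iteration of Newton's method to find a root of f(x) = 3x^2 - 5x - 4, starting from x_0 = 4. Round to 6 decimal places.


Newton's method: x_(n+1) = x_n - f(x_n)/f'(x_n)
f(x) = 3x^2 - 5x - 4
f'(x) = 6x - 5

Iteration 1:
  f(4.000000) = 24.000000
  f'(4.000000) = 19.000000
  x_1 = 4.000000 - (24.000000)/(19.000000) = 2.736842

x_1 = 2.736842


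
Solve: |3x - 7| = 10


An absolute value equation |expr| = 10 gives two cases:
Case 1: 3x - 7 = 10
  3x = 17, so x = 17/3
Case 2: 3x - 7 = -10
  3x = -3, so x = -1

x = -1, x = 17/3


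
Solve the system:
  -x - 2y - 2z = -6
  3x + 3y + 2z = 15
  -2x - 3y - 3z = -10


Using Cramer's rule. Expand each determinant along the first row.
D  = (-1)*[3*(-3) - 2*(-3)] - (-2)*[3*(-3) - 2*(-2)] + (-2)*[3*(-3) - 3*(-2)]
  = (-1)*(-3) - (-2)*(-5) + (-2)*(-3) = -1
Dx = (-6)*[3*(-3) - 2*(-3)] - (-2)*[15*(-3) - 2*(-10)] + (-2)*[15*(-3) - 3*(-10)]
  = (-6)*(-3) - (-2)*(-25) + (-2)*(-15) = -2
Dy = (-1)*[15*(-3) - 2*(-10)] - (-6)*[3*(-3) - 2*(-2)] + (-2)*[3*(-10) - 15*(-2)]
  = (-1)*(-25) - (-6)*(-5) + (-2)*(0) = -5
Dz = (-1)*[3*(-10) - 15*(-3)] - (-2)*[3*(-10) - 15*(-2)] + (-6)*[3*(-3) - 3*(-2)]
  = (-1)*(15) - (-2)*(0) + (-6)*(-3) = 3
x = Dx/D = -2/-1 = 2, y = Dy/D = -5/-1 = 5, z = Dz/D = 3/-1 = -3
Check eq1: (-1)(2) + (-2)(5) + (-2)(-3) = -6 = -6 ✓
Check eq2: (3)(2) + (3)(5) + (2)(-3) = 15 = 15 ✓
Check eq3: (-2)(2) + (-3)(5) + (-3)(-3) = -10 = -10 ✓

x = 2, y = 5, z = -3


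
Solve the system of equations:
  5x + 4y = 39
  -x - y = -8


Using Cramer's rule:
Determinant D = (5)(-1) - (-1)(4) = -5 + 4 = -1
Dx = (39)(-1) - (-8)(4) = -39 + 32 = -7
Dy = (5)(-8) - (-1)(39) = -40 + 39 = -1
x = Dx/D = -7/-1 = 7
y = Dy/D = -1/-1 = 1

x = 7, y = 1


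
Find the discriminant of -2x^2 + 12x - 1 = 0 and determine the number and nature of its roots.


For ax^2 + bx + c = 0, discriminant D = b^2 - 4ac
Here a = -2, b = 12, c = -1
D = (12)^2 - 4(-2)(-1) = 144 - 8 = 136

D = 136 > 0 but not a perfect square
The equation has 2 distinct real irrational roots.

Discriminant = 136, 2 distinct real irrational roots


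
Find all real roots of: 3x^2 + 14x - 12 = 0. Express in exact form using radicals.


Using the quadratic formula: x = (-b ± sqrt(b^2 - 4ac)) / (2a)
Here a = 3, b = 14, c = -12
Discriminant = b^2 - 4ac = 14^2 - 4(3)(-12) = 196 + 144 = 340
Since discriminant = 340 > 0, there are two real roots.
x = (-14 ± 2*sqrt(85)) / 6
Simplifying: x = (-7 ± sqrt(85)) / 3
Numerically: x ≈ 0.7398 or x ≈ -5.4065

x = (-7 + sqrt(85)) / 3 or x = (-7 - sqrt(85)) / 3


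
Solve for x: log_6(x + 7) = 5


Convert to exponential form: x + 7 = 6^5 = 7776
x = 7776 - 7 = 7769
Check: log_6(7769 + 7) = log_6(7776) = log_6(7776) = 5 ✓

x = 7769


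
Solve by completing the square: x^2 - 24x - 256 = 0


Start: x^2 - 24x - 256 = 0
Move constant: x^2 - 24x = 256
Half of -24 is -12, squared is 144
Add 144 to both sides: x^2 - 24x + 144 = 400
(x - 12)^2 = 400
x - 12 = ±20
x = 12 + 20 = 32 or x = 12 - 20 = -8

x = -8, x = 32


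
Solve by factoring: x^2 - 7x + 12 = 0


We need two numbers that multiply to 12 and add to -7.
Those numbers are -4 and -3 (since (-4) * (-3) = 12 and (-4) + (-3) = -7).
So x^2 - 7x + 12 = (x - 4)(x - 3) = 0
Setting each factor to zero: x = 4 or x = 3

x = 3, x = 4


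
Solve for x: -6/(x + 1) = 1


Multiply both sides by (x + 1): -6 = 1(x + 1)
Distribute: -6 = x + 1
x = -6 - 1 = -7
x = -7

x = -7


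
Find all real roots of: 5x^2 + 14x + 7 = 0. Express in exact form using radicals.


Using the quadratic formula: x = (-b ± sqrt(b^2 - 4ac)) / (2a)
Here a = 5, b = 14, c = 7
Discriminant = b^2 - 4ac = 14^2 - 4(5)(7) = 196 - 140 = 56
Since discriminant = 56 > 0, there are two real roots.
x = (-14 ± 2*sqrt(14)) / 10
Simplifying: x = (-7 ± sqrt(14)) / 5
Numerically: x ≈ -0.6517 or x ≈ -2.1483

x = (-7 + sqrt(14)) / 5 or x = (-7 - sqrt(14)) / 5


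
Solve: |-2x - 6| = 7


An absolute value equation |expr| = 7 gives two cases:
Case 1: -2x - 6 = 7
  -2x = 13, so x = -13/2
Case 2: -2x - 6 = -7
  -2x = -1, so x = 1/2

x = -13/2, x = 1/2


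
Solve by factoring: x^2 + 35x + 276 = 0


We need two numbers that multiply to 276 and add to 35.
Those numbers are 23 and 12 (since 23 * 12 = 276 and 23 + 12 = 35).
So x^2 + 35x + 276 = (x + 23)(x + 12) = 0
Setting each factor to zero: x = -23 or x = -12

x = -23, x = -12


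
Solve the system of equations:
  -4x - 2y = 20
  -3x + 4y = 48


Using Cramer's rule:
Determinant D = (-4)(4) - (-3)(-2) = -16 - 6 = -22
Dx = (20)(4) - (48)(-2) = 80 + 96 = 176
Dy = (-4)(48) - (-3)(20) = -192 + 60 = -132
x = Dx/D = 176/-22 = -8
y = Dy/D = -132/-22 = 6

x = -8, y = 6


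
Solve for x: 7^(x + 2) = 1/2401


Express both sides with the same base.
1/2401 = 7^(-4)
Since the bases match, equate exponents: x + 2 = -4
So x = -4 - (2) = -6

x = -6


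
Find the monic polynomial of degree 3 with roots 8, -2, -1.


A monic polynomial with roots 8, -2, -1 is:
p(x) = (x - 8)(x + 2)(x + 1)
After multiplying by (x - 8): x - 8
After multiplying by (x + 2): x^2 - 6x - 16
After multiplying by (x + 1): x^3 - 5x^2 - 22x - 16

x^3 - 5x^2 - 22x - 16


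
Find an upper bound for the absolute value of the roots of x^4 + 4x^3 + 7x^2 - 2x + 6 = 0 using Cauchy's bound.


Cauchy's bound: all roots r satisfy |r| <= 1 + max(|a_i/a_n|) for i = 0,...,n-1
where a_n is the leading coefficient.

Coefficients: [1, 4, 7, -2, 6]
Leading coefficient a_n = 1
Ratios |a_i/a_n|: 4, 7, 2, 6
Maximum ratio: 7
Cauchy's bound: |r| <= 1 + 7 = 8

Upper bound = 8


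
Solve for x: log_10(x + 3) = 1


Convert to exponential form: x + 3 = 10^1 = 10
x = 10 - 3 = 7
Check: log_10(7 + 3) = log_10(10) = log_10(10) = 1 ✓

x = 7


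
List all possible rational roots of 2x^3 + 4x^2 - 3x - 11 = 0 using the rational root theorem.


Rational root theorem: possible roots are ±p/q where:
  p divides the constant term (-11): p ∈ {1, 11}
  q divides the leading coefficient (2): q ∈ {1, 2}

All possible rational roots: -11, -11/2, -1, -1/2, 1/2, 1, 11/2, 11

-11, -11/2, -1, -1/2, 1/2, 1, 11/2, 11


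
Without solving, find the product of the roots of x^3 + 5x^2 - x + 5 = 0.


By Vieta's formulas for x^3 + bx^2 + cx + d = 0:
  r1 + r2 + r3 = -b/a = -5
  r1*r2 + r1*r3 + r2*r3 = c/a = -1
  r1*r2*r3 = -d/a = -5


Product = -5


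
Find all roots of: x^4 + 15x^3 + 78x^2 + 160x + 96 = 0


Let p(x) = x^4 + 15x^3 + 78x^2 + 160x + 96. By the rational root theorem (leading coefficient 1), any rational root is an integer divisor of 96: try ±1, ±2, ... in turn.
Test x = 1: value = 350 ≠ 0.
Test x = -1: value = 0 ✓, so (x + 1) is a factor.
Synthetic division by (x + 1): bring down 1; 1(-1) + 15 = 14; 14(-1) + 78 = 64; 64(-1) + 160 = 96; 96(-1) + 96 = 0 → quotient x^3 + 14x^2 + 64x + 96, remainder 0.
Continue with the quotient x^3 + 14x^2 + 64x + 96 (candidates must divide 96; re-test x = -1 first in case it repeats).
Test x = -1: value = 45 ≠ 0.
Test x = 2: value = 288 ≠ 0.
Test x = -2: value = 16 ≠ 0.
Test x = 3: value = 441 ≠ 0.
Test x = -3: value = 3 ≠ 0.
Test x = 4: value = 640 ≠ 0.
Test x = -4: value = 0 ✓, so (x + 4) is a factor.
Synthetic division by (x + 4): bring down 1; 1(-4) + 14 = 10; 10(-4) + 64 = 24; 24(-4) + 96 = 0 → quotient x^2 + 10x + 24, remainder 0.
Solve the quadratic x^2 + 10x + 24 = 0: discriminant = 10^2 - 4(1)(24) = 100 - 96 = 4.
sqrt(4) = 2, so x = (-10 ± 2)/2: x = -4 or x = -6.
Collecting all roots found:

x = -6, x = -4 (multiplicity 2), x = -1


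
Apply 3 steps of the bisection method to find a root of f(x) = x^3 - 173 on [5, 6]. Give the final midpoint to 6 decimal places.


f(x) = x^3 - 173
f(5) = -48 < 0
f(6) = 43 > 0

Step 1: midpoint = (5.000000 + 6.000000)/2 = 5.500000
  f(5.500000) = -6.625000
  f(mid) < 0, so root is in [5.500000, 6.000000]

Step 2: midpoint = (5.500000 + 6.000000)/2 = 5.750000
  f(5.750000) = 17.109375
  f(mid) > 0, so root is in [5.500000, 5.750000]

Step 3: midpoint = (5.500000 + 5.750000)/2 = 5.625000
  f(5.625000) = 4.978516
  f(mid) > 0, so root is in [5.500000, 5.625000]

midpoint = 5.625000


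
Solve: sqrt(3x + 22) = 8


Square both sides: 3x + 22 = 8^2 = 64
3x = 64 - 22 = 42
x = 14
Check: sqrt(3*14 + 22) = sqrt(64) = 8 ✓

x = 14


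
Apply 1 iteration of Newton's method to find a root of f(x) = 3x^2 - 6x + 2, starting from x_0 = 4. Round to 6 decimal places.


Newton's method: x_(n+1) = x_n - f(x_n)/f'(x_n)
f(x) = 3x^2 - 6x + 2
f'(x) = 6x - 6

Iteration 1:
  f(4.000000) = 26.000000
  f'(4.000000) = 18.000000
  x_1 = 4.000000 - (26.000000)/(18.000000) = 2.555556

x_1 = 2.555556


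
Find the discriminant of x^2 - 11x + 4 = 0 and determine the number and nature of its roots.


For ax^2 + bx + c = 0, discriminant D = b^2 - 4ac
Here a = 1, b = -11, c = 4
D = (-11)^2 - 4(1)(4) = 121 - 16 = 105

D = 105 > 0 but not a perfect square
The equation has 2 distinct real irrational roots.

Discriminant = 105, 2 distinct real irrational roots


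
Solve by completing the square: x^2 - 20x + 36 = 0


Start: x^2 - 20x + 36 = 0
Move constant: x^2 - 20x = -36
Half of -20 is -10, squared is 100
Add 100 to both sides: x^2 - 20x + 100 = 64
(x - 10)^2 = 64
x - 10 = ±8
x = 10 + 8 = 18 or x = 10 - 8 = 2

x = 2, x = 18


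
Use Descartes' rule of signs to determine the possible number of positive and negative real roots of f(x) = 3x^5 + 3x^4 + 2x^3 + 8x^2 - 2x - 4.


Descartes' rule of signs:

For positive roots, count sign changes in f(x) = 3x^5 + 3x^4 + 2x^3 + 8x^2 - 2x - 4:
Signs of coefficients: +, +, +, +, -, -
Number of sign changes: 1
Possible positive real roots: 1

For negative roots, examine f(-x) = -3x^5 + 3x^4 - 2x^3 + 8x^2 + 2x - 4:
Signs of coefficients: -, +, -, +, +, -
Number of sign changes: 4
Possible negative real roots: 4, 2, 0

Positive roots: 1; Negative roots: 4 or 2 or 0


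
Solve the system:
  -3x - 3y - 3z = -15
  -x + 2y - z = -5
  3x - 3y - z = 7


Using Cramer's rule. Expand each determinant along the first row.
D  = (-3)*[2*(-1) - (-1)*(-3)] - (-3)*[(-1)*(-1) - (-1)*3] + (-3)*[(-1)*(-3) - 2*3]
  = (-3)*(-5) - (-3)*(4) + (-3)*(-3) = 36
Dx = (-15)*[2*(-1) - (-1)*(-3)] - (-3)*[(-5)*(-1) - (-1)*7] + (-3)*[(-5)*(-3) - 2*7]
  = (-15)*(-5) - (-3)*(12) + (-3)*(1) = 108
Dy = (-3)*[(-5)*(-1) - (-1)*7] - (-15)*[(-1)*(-1) - (-1)*3] + (-3)*[(-1)*7 - (-5)*3]
  = (-3)*(12) - (-15)*(4) + (-3)*(8) = 0
Dz = (-3)*[2*7 - (-5)*(-3)] - (-3)*[(-1)*7 - (-5)*3] + (-15)*[(-1)*(-3) - 2*3]
  = (-3)*(-1) - (-3)*(8) + (-15)*(-3) = 72
x = Dx/D = 108/36 = 3, y = Dy/D = 0/36 = 0, z = Dz/D = 72/36 = 2
Check eq1: (-3)(3) + (-3)(0) + (-3)(2) = -15 = -15 ✓
Check eq2: (-1)(3) + (2)(0) + (-1)(2) = -5 = -5 ✓
Check eq3: (3)(3) + (-3)(0) + (-1)(2) = 7 = 7 ✓

x = 3, y = 0, z = 2


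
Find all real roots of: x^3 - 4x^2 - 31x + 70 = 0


Let p(x) = x^3 - 4x^2 - 31x + 70. By the rational root theorem (leading coefficient 1), any rational root is an integer divisor of 70: try ±1, ±2, ... in turn.
Test x = 1: value = 36 ≠ 0.
Test x = -1: value = 96 ≠ 0.
Test x = 2: value = 0 ✓, so (x - 2) is a factor.
Synthetic division by (x - 2): bring down 1; 1(2) - 4 = -2; (-2)(2) - 31 = -35; (-35)(2) + 70 = 0 → quotient x^2 - 2x - 35, remainder 0.
Solve the quadratic x^2 - 2x - 35 = 0: discriminant = (-2)^2 - 4(1)(-35) = 4 + 140 = 144.
sqrt(144) = 12, so x = (2 ± 12)/2: x = 7 or x = -5.

x = -5, x = 2, x = 7


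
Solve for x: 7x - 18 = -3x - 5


Starting with: 7x - 18 = -3x - 5
Move all x terms to left: (7 + 3)x = -5 + 18
Simplify: 10x = 13
Divide both sides by 10: x = 13/10

x = 13/10


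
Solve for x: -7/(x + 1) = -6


Multiply both sides by (x + 1): -7 = -6(x + 1)
Distribute: -7 = -6x - 6
-6x = -7 + 6 = -1
x = 1/6

x = 1/6


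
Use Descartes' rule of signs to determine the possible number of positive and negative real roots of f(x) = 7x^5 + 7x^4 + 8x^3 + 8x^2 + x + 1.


Descartes' rule of signs:

For positive roots, count sign changes in f(x) = 7x^5 + 7x^4 + 8x^3 + 8x^2 + x + 1:
Signs of coefficients: +, +, +, +, +, +
Number of sign changes: 0
Possible positive real roots: 0

For negative roots, examine f(-x) = -7x^5 + 7x^4 - 8x^3 + 8x^2 - x + 1:
Signs of coefficients: -, +, -, +, -, +
Number of sign changes: 5
Possible negative real roots: 5, 3, 1

Positive roots: 0; Negative roots: 5 or 3 or 1


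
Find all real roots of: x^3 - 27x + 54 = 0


Let p(x) = x^3 - 27x + 54. By the rational root theorem (leading coefficient 1), any rational root is an integer divisor of 54: try ±1, ±2, ... in turn.
Test x = 1: value = 28 ≠ 0.
Test x = -1: value = 80 ≠ 0.
Test x = 2: value = 8 ≠ 0.
Test x = -2: value = 100 ≠ 0.
Test x = 3: value = 0 ✓, so (x - 3) is a factor.
Synthetic division by (x - 3): bring down 1; 1(3) + 0 = 3; 3(3) - 27 = -18; (-18)(3) + 54 = 0 → quotient x^2 + 3x - 18, remainder 0.
Solve the quadratic x^2 + 3x - 18 = 0: discriminant = 3^2 - 4(1)(-18) = 9 + 72 = 81.
sqrt(81) = 9, so x = (-3 ± 9)/2: x = 3 or x = -6.

x = -6, x = 3 (multiplicity 2)


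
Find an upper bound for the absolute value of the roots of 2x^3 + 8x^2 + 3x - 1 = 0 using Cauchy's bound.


Cauchy's bound: all roots r satisfy |r| <= 1 + max(|a_i/a_n|) for i = 0,...,n-1
where a_n is the leading coefficient.

Coefficients: [2, 8, 3, -1]
Leading coefficient a_n = 2
Ratios |a_i/a_n|: 4, 3/2, 1/2
Maximum ratio: 4
Cauchy's bound: |r| <= 1 + 4 = 5

Upper bound = 5


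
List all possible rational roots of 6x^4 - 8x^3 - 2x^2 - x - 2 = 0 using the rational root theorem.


Rational root theorem: possible roots are ±p/q where:
  p divides the constant term (-2): p ∈ {1, 2}
  q divides the leading coefficient (6): q ∈ {1, 2, 3, 6}

All possible rational roots: -2, -1, -2/3, -1/2, -1/3, -1/6, 1/6, 1/3, 1/2, 2/3, 1, 2

-2, -1, -2/3, -1/2, -1/3, -1/6, 1/6, 1/3, 1/2, 2/3, 1, 2


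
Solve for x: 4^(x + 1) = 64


Express both sides with the same base.
64 = 4^3
Since the bases match, equate exponents: x + 1 = 3
So x = 3 - (1) = 2

x = 2


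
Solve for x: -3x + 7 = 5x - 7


Starting with: -3x + 7 = 5x - 7
Move all x terms to left: (-3 - 5)x = -7 - 7
Simplify: -8x = -14
Divide both sides by -8: x = 7/4

x = 7/4


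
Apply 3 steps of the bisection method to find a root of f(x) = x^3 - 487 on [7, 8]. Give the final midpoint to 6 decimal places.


f(x) = x^3 - 487
f(7) = -144 < 0
f(8) = 25 > 0

Step 1: midpoint = (7.000000 + 8.000000)/2 = 7.500000
  f(7.500000) = -65.125000
  f(mid) < 0, so root is in [7.500000, 8.000000]

Step 2: midpoint = (7.500000 + 8.000000)/2 = 7.750000
  f(7.750000) = -21.515625
  f(mid) < 0, so root is in [7.750000, 8.000000]

Step 3: midpoint = (7.750000 + 8.000000)/2 = 7.875000
  f(7.875000) = 1.373047
  f(mid) > 0, so root is in [7.750000, 7.875000]

midpoint = 7.875000


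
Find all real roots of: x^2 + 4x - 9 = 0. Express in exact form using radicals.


Using the quadratic formula: x = (-b ± sqrt(b^2 - 4ac)) / (2a)
Here a = 1, b = 4, c = -9
Discriminant = b^2 - 4ac = 4^2 - 4(1)(-9) = 16 + 36 = 52
Since discriminant = 52 > 0, there are two real roots.
x = (-4 ± 2*sqrt(13)) / 2
Simplifying: x = -2 ± sqrt(13)
Numerically: x ≈ 1.6056 or x ≈ -5.6056

x = -2 + sqrt(13) or x = -2 - sqrt(13)


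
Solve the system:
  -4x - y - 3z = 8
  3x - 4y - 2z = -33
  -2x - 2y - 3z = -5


Using Cramer's rule. Expand each determinant along the first row.
D  = (-4)*[(-4)*(-3) - (-2)*(-2)] - (-1)*[3*(-3) - (-2)*(-2)] + (-3)*[3*(-2) - (-4)*(-2)]
  = (-4)*(8) - (-1)*(-13) + (-3)*(-14) = -3
Dx = 8*[(-4)*(-3) - (-2)*(-2)] - (-1)*[(-33)*(-3) - (-2)*(-5)] + (-3)*[(-33)*(-2) - (-4)*(-5)]
  = 8*(8) - (-1)*(89) + (-3)*(46) = 15
Dy = (-4)*[(-33)*(-3) - (-2)*(-5)] - 8*[3*(-3) - (-2)*(-2)] + (-3)*[3*(-5) - (-33)*(-2)]
  = (-4)*(89) - 8*(-13) + (-3)*(-81) = -9
Dz = (-4)*[(-4)*(-5) - (-33)*(-2)] - (-1)*[3*(-5) - (-33)*(-2)] + 8*[3*(-2) - (-4)*(-2)]
  = (-4)*(-46) - (-1)*(-81) + 8*(-14) = -9
x = Dx/D = 15/-3 = -5, y = Dy/D = -9/-3 = 3, z = Dz/D = -9/-3 = 3
Check eq1: (-4)(-5) + (-1)(3) + (-3)(3) = 8 = 8 ✓
Check eq2: (3)(-5) + (-4)(3) + (-2)(3) = -33 = -33 ✓
Check eq3: (-2)(-5) + (-2)(3) + (-3)(3) = -5 = -5 ✓

x = -5, y = 3, z = 3


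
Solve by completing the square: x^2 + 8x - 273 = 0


Start: x^2 + 8x - 273 = 0
Move constant: x^2 + 8x = 273
Half of 8 is 4, squared is 16
Add 16 to both sides: x^2 + 8x + 16 = 289
(x + 4)^2 = 289
x + 4 = ±17
x = -4 + 17 = 13 or x = -4 - 17 = -21

x = -21, x = 13


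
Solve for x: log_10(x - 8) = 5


Convert to exponential form: x - 8 = 10^5 = 100000
x = 100000 + 8 = 100008
Check: log_10(100008 - 8) = log_10(100000) = log_10(100000) = 5 ✓

x = 100008


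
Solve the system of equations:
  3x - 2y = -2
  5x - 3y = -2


Using Cramer's rule:
Determinant D = (3)(-3) - (5)(-2) = -9 + 10 = 1
Dx = (-2)(-3) - (-2)(-2) = 6 - 4 = 2
Dy = (3)(-2) - (5)(-2) = -6 + 10 = 4
x = Dx/D = 2/1 = 2
y = Dy/D = 4/1 = 4

x = 2, y = 4


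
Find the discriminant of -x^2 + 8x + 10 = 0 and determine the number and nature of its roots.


For ax^2 + bx + c = 0, discriminant D = b^2 - 4ac
Here a = -1, b = 8, c = 10
D = (8)^2 - 4(-1)(10) = 64 + 40 = 104

D = 104 > 0 but not a perfect square
The equation has 2 distinct real irrational roots.

Discriminant = 104, 2 distinct real irrational roots


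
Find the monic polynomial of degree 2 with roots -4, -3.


A monic polynomial with roots -4, -3 is:
p(x) = (x + 4)(x + 3)
After multiplying by (x + 4): x + 4
After multiplying by (x + 3): x^2 + 7x + 12

x^2 + 7x + 12


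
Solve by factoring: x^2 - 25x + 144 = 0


We need two numbers that multiply to 144 and add to -25.
Those numbers are -9 and -16 (since (-9) * (-16) = 144 and (-9) + (-16) = -25).
So x^2 - 25x + 144 = (x - 9)(x - 16) = 0
Setting each factor to zero: x = 9 or x = 16

x = 9, x = 16


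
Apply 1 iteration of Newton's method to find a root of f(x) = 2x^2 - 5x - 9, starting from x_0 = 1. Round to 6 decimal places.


Newton's method: x_(n+1) = x_n - f(x_n)/f'(x_n)
f(x) = 2x^2 - 5x - 9
f'(x) = 4x - 5

Iteration 1:
  f(1.000000) = -12.000000
  f'(1.000000) = -1.000000
  x_1 = 1.000000 - (-12.000000)/(-1.000000) = -11.000000

x_1 = -11.000000


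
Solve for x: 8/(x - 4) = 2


Multiply both sides by (x - 4): 8 = 2(x - 4)
Distribute: 8 = 2x - 8
2x = 8 + 8 = 16
x = 8

x = 8


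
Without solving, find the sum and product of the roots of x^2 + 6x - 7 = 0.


By Vieta's formulas for ax^2 + bx + c = 0:
  Sum of roots = -b/a
  Product of roots = c/a

Here a = 1, b = 6, c = -7
Sum = -(6)/1 = -6
Product = -7/1 = -7

Sum = -6, Product = -7


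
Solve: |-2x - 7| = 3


An absolute value equation |expr| = 3 gives two cases:
Case 1: -2x - 7 = 3
  -2x = 10, so x = -5
Case 2: -2x - 7 = -3
  -2x = 4, so x = -2

x = -5, x = -2


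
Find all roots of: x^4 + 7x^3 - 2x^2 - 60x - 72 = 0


Let p(x) = x^4 + 7x^3 - 2x^2 - 60x - 72. By the rational root theorem (leading coefficient 1), any rational root is an integer divisor of 72: try ±1, ±2, ... in turn.
Test x = 1: value = -126 ≠ 0.
Test x = -1: value = -20 ≠ 0.
Test x = 2: value = -128 ≠ 0.
Test x = -2: value = 0 ✓, so (x + 2) is a factor.
Synthetic division by (x + 2): bring down 1; 1(-2) + 7 = 5; 5(-2) - 2 = -12; (-12)(-2) - 60 = -36; (-36)(-2) - 72 = 0 → quotient x^3 + 5x^2 - 12x - 36, remainder 0.
Continue with the quotient x^3 + 5x^2 - 12x - 36 (candidates must divide 36; re-test x = -2 first in case it repeats).
Test x = -2: value = 0 ✓, so (x + 2) is a factor.
Synthetic division by (x + 2): bring down 1; 1(-2) + 5 = 3; 3(-2) - 12 = -18; (-18)(-2) - 36 = 0 → quotient x^2 + 3x - 18, remainder 0.
Solve the quadratic x^2 + 3x - 18 = 0: discriminant = 3^2 - 4(1)(-18) = 9 + 72 = 81.
sqrt(81) = 9, so x = (-3 ± 9)/2: x = 3 or x = -6.
Collecting all roots found:

x = -6, x = -2 (multiplicity 2), x = 3


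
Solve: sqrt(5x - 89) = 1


Square both sides: 5x - 89 = 1^2 = 1
5x = 1 + 89 = 90
x = 18
Check: sqrt(5*18 - 89) = sqrt(1) = 1 ✓

x = 18


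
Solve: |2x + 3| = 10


An absolute value equation |expr| = 10 gives two cases:
Case 1: 2x + 3 = 10
  2x = 7, so x = 7/2
Case 2: 2x + 3 = -10
  2x = -13, so x = -13/2

x = -13/2, x = 7/2


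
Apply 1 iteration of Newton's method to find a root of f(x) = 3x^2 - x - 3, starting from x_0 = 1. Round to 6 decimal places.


Newton's method: x_(n+1) = x_n - f(x_n)/f'(x_n)
f(x) = 3x^2 - x - 3
f'(x) = 6x - 1

Iteration 1:
  f(1.000000) = -1.000000
  f'(1.000000) = 5.000000
  x_1 = 1.000000 - (-1.000000)/(5.000000) = 1.200000

x_1 = 1.200000


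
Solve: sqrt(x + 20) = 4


Square both sides: x + 20 = 4^2 = 16
x = 16 - 20 = -4
x = -4
Check: sqrt(1*(-4) + 20) = sqrt(16) = 4 ✓

x = -4


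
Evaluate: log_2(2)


We need the exponent such that 2^? = 2
2^1 = 2
Therefore log_2(2) = 1

1


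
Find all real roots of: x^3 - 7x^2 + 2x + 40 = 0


Let p(x) = x^3 - 7x^2 + 2x + 40. By the rational root theorem (leading coefficient 1), any rational root is an integer divisor of 40: try ±1, ±2, ... in turn.
Test x = 1: value = 36 ≠ 0.
Test x = -1: value = 30 ≠ 0.
Test x = 2: value = 24 ≠ 0.
Test x = -2: value = 0 ✓, so (x + 2) is a factor.
Synthetic division by (x + 2): bring down 1; 1(-2) - 7 = -9; (-9)(-2) + 2 = 20; 20(-2) + 40 = 0 → quotient x^2 - 9x + 20, remainder 0.
Solve the quadratic x^2 - 9x + 20 = 0: discriminant = (-9)^2 - 4(1)(20) = 81 - 80 = 1.
sqrt(1) = 1, so x = (9 ± 1)/2: x = 5 or x = 4.

x = -2, x = 4, x = 5


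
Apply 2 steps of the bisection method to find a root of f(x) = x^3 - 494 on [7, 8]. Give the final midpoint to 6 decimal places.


f(x) = x^3 - 494
f(7) = -151 < 0
f(8) = 18 > 0

Step 1: midpoint = (7.000000 + 8.000000)/2 = 7.500000
  f(7.500000) = -72.125000
  f(mid) < 0, so root is in [7.500000, 8.000000]

Step 2: midpoint = (7.500000 + 8.000000)/2 = 7.750000
  f(7.750000) = -28.515625
  f(mid) < 0, so root is in [7.750000, 8.000000]

midpoint = 7.750000


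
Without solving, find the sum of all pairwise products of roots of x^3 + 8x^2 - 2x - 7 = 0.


By Vieta's formulas for x^3 + bx^2 + cx + d = 0:
  r1 + r2 + r3 = -b/a = -8
  r1*r2 + r1*r3 + r2*r3 = c/a = -2
  r1*r2*r3 = -d/a = 7


Sum of pairwise products = -2


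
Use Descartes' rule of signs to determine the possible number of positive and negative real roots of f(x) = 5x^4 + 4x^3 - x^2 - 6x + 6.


Descartes' rule of signs:

For positive roots, count sign changes in f(x) = 5x^4 + 4x^3 - x^2 - 6x + 6:
Signs of coefficients: +, +, -, -, +
Number of sign changes: 2
Possible positive real roots: 2, 0

For negative roots, examine f(-x) = 5x^4 - 4x^3 - x^2 + 6x + 6:
Signs of coefficients: +, -, -, +, +
Number of sign changes: 2
Possible negative real roots: 2, 0

Positive roots: 2 or 0; Negative roots: 2 or 0


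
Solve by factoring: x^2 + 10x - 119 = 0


We need two numbers that multiply to -119 and add to 10.
Those numbers are 17 and -7 (since 17 * (-7) = -119 and 17 + (-7) = 10).
So x^2 + 10x - 119 = (x + 17)(x - 7) = 0
Setting each factor to zero: x = -17 or x = 7

x = -17, x = 7


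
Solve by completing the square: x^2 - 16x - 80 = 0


Start: x^2 - 16x - 80 = 0
Move constant: x^2 - 16x = 80
Half of -16 is -8, squared is 64
Add 64 to both sides: x^2 - 16x + 64 = 144
(x - 8)^2 = 144
x - 8 = ±12
x = 8 + 12 = 20 or x = 8 - 12 = -4

x = -4, x = 20


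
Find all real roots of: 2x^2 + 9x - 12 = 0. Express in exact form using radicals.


Using the quadratic formula: x = (-b ± sqrt(b^2 - 4ac)) / (2a)
Here a = 2, b = 9, c = -12
Discriminant = b^2 - 4ac = 9^2 - 4(2)(-12) = 81 + 96 = 177
Since discriminant = 177 > 0, there are two real roots.
x = (-9 ± sqrt(177)) / 4
Numerically: x ≈ 1.0760 or x ≈ -5.5760

x = (-9 + sqrt(177)) / 4 or x = (-9 - sqrt(177)) / 4


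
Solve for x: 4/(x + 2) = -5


Multiply both sides by (x + 2): 4 = -5(x + 2)
Distribute: 4 = -5x - 10
-5x = 4 + 10 = 14
x = -14/5

x = -14/5


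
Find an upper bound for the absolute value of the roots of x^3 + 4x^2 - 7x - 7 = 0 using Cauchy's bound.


Cauchy's bound: all roots r satisfy |r| <= 1 + max(|a_i/a_n|) for i = 0,...,n-1
where a_n is the leading coefficient.

Coefficients: [1, 4, -7, -7]
Leading coefficient a_n = 1
Ratios |a_i/a_n|: 4, 7, 7
Maximum ratio: 7
Cauchy's bound: |r| <= 1 + 7 = 8

Upper bound = 8


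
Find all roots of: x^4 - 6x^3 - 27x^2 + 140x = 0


The constant term is 0, so x = 0 is a root. Factor out x:
  x^3 - 6x^2 - 27x + 140 = 0
Let p(x) = x^3 - 6x^2 - 27x + 140. By the rational root theorem (leading coefficient 1), any rational root is an integer divisor of 140: try ±1, ±2, ... in turn.
Test x = 1: value = 108 ≠ 0.
Test x = -1: value = 160 ≠ 0.
Test x = 2: value = 70 ≠ 0.
Test x = -2: value = 162 ≠ 0.
Test x = 4: value = 0 ✓, so (x - 4) is a factor.
Synthetic division by (x - 4): bring down 1; 1(4) - 6 = -2; (-2)(4) - 27 = -35; (-35)(4) + 140 = 0 → quotient x^2 - 2x - 35, remainder 0.
Solve the quadratic x^2 - 2x - 35 = 0: discriminant = (-2)^2 - 4(1)(-35) = 4 + 140 = 144.
sqrt(144) = 12, so x = (2 ± 12)/2: x = 7 or x = -5.
Collecting all roots found:

x = -5, x = 0, x = 4, x = 7


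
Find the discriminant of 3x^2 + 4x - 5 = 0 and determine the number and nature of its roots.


For ax^2 + bx + c = 0, discriminant D = b^2 - 4ac
Here a = 3, b = 4, c = -5
D = (4)^2 - 4(3)(-5) = 16 + 60 = 76

D = 76 > 0 but not a perfect square
The equation has 2 distinct real irrational roots.

Discriminant = 76, 2 distinct real irrational roots


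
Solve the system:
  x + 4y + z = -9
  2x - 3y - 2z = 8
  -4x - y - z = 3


Using Cramer's rule. Expand each determinant along the first row.
D  = 1*[(-3)*(-1) - (-2)*(-1)] - 4*[2*(-1) - (-2)*(-4)] + 1*[2*(-1) - (-3)*(-4)]
  = 1*(1) - 4*(-10) + 1*(-14) = 27
Dx = (-9)*[(-3)*(-1) - (-2)*(-1)] - 4*[8*(-1) - (-2)*3] + 1*[8*(-1) - (-3)*3]
  = (-9)*(1) - 4*(-2) + 1*(1) = 0
Dy = 1*[8*(-1) - (-2)*3] - (-9)*[2*(-1) - (-2)*(-4)] + 1*[2*3 - 8*(-4)]
  = 1*(-2) - (-9)*(-10) + 1*(38) = -54
Dz = 1*[(-3)*3 - 8*(-1)] - 4*[2*3 - 8*(-4)] + (-9)*[2*(-1) - (-3)*(-4)]
  = 1*(-1) - 4*(38) + (-9)*(-14) = -27
x = Dx/D = 0/27 = 0, y = Dy/D = -54/27 = -2, z = Dz/D = -27/27 = -1
Check eq1: (1)(0) + (4)(-2) + (1)(-1) = -9 = -9 ✓
Check eq2: (2)(0) + (-3)(-2) + (-2)(-1) = 8 = 8 ✓
Check eq3: (-4)(0) + (-1)(-2) + (-1)(-1) = 3 = 3 ✓

x = 0, y = -2, z = -1


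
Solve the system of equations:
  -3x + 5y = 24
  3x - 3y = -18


Using Cramer's rule:
Determinant D = (-3)(-3) - (3)(5) = 9 - 15 = -6
Dx = (24)(-3) - (-18)(5) = -72 + 90 = 18
Dy = (-3)(-18) - (3)(24) = 54 - 72 = -18
x = Dx/D = 18/-6 = -3
y = Dy/D = -18/-6 = 3

x = -3, y = 3


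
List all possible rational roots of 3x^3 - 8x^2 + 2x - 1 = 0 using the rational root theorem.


Rational root theorem: possible roots are ±p/q where:
  p divides the constant term (-1): p ∈ {1}
  q divides the leading coefficient (3): q ∈ {1, 3}

All possible rational roots: -1, -1/3, 1/3, 1

-1, -1/3, 1/3, 1


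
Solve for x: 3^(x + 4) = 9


Express both sides with the same base.
9 = 3^2
Since the bases match, equate exponents: x + 4 = 2
So x = 2 - (4) = -2

x = -2


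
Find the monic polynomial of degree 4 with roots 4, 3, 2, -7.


A monic polynomial with roots 4, 3, 2, -7 is:
p(x) = (x - 4)(x - 3)(x - 2)(x + 7)
After multiplying by (x - 4): x - 4
After multiplying by (x - 3): x^2 - 7x + 12
After multiplying by (x - 2): x^3 - 9x^2 + 26x - 24
After multiplying by (x + 7): x^4 - 2x^3 - 37x^2 + 158x - 168

x^4 - 2x^3 - 37x^2 + 158x - 168


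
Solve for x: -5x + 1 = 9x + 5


Starting with: -5x + 1 = 9x + 5
Move all x terms to left: (-5 - 9)x = 5 - 1
Simplify: -14x = 4
Divide both sides by -14: x = -2/7

x = -2/7


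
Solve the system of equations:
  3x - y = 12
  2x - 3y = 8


Using Cramer's rule:
Determinant D = (3)(-3) - (2)(-1) = -9 + 2 = -7
Dx = (12)(-3) - (8)(-1) = -36 + 8 = -28
Dy = (3)(8) - (2)(12) = 24 - 24 = 0
x = Dx/D = -28/-7 = 4
y = Dy/D = 0/-7 = 0

x = 4, y = 0


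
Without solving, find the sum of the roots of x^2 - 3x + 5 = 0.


By Vieta's formulas for ax^2 + bx + c = 0:
  Sum of roots = -b/a
  Product of roots = c/a

Here a = 1, b = -3, c = 5
Sum = -(-3)/1 = 3
Product = 5/1 = 5

Sum = 3


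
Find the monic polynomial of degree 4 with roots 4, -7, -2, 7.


A monic polynomial with roots 4, -7, -2, 7 is:
p(x) = (x - 4)(x + 7)(x + 2)(x - 7)
After multiplying by (x - 4): x - 4
After multiplying by (x + 7): x^2 + 3x - 28
After multiplying by (x + 2): x^3 + 5x^2 - 22x - 56
After multiplying by (x - 7): x^4 - 2x^3 - 57x^2 + 98x + 392

x^4 - 2x^3 - 57x^2 + 98x + 392
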